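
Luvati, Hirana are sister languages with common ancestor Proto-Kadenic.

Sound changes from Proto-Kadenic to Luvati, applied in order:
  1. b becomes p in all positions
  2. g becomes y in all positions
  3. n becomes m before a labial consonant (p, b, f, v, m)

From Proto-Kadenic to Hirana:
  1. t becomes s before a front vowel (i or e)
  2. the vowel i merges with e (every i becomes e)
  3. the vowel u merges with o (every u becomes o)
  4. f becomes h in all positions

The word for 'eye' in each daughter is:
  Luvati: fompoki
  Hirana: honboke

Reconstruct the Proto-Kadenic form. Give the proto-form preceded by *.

*fonboki

Position 4: Luvati has p, Hirana has b. Hirana preserves b here (none of its changes turn any other segment into b), so the proto-segment is *b.
Position 3: Luvati has m, Hirana has n. Hirana preserves n here (none of its changes turn any other segment into n), so the proto-segment is *n.
This points to *fonboki. Verify forward in each daughter:
Luvati: start from *fonboki.
  rule 1 (unconditioned shift): fonboki → fonpoki
  rule 2: no change — fonpoki
  rule 3 (nasal place assimilation): fonpoki → fompoki
  ⇒ Luvati fompoki
Hirana: *fonboki
  fonboki (rule 1 does not apply)
  fonboki → fonboke   [vowel merger]
  fonboke (rule 3 does not apply)
  fonboke → honboke   [unconditioned shift]
  giving Hirana honboke.
Only *fonboki yields all of Luvati fompoki, Hirana honboke.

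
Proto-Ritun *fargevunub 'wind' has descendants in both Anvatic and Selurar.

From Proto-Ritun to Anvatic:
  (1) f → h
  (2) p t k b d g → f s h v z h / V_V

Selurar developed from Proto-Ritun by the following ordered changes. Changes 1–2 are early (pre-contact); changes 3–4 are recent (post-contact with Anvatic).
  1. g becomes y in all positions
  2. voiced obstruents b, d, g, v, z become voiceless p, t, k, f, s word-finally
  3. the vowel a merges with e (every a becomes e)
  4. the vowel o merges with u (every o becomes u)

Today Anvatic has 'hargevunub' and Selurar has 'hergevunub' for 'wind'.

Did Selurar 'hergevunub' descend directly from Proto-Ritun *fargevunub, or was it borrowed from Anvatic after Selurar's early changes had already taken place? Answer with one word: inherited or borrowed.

If inherited, *fargevunub would pass through all of Selurar's changes:
Selurar: *fargevunub > faryevunub > faryevunup > feryevunup  (by unconditioned shift, final devoicing, vowel merger)
If borrowed from Anvatic 'hargevunub' after the early changes, it would undergo only the recent ones:
  rule 3 (vowel merger): hargevunub → hergevunub
  rule 4 (vowel merger): no change (hergevunub)
  ⇒ as a loan: hergevunub
Selurar 'hergevunub' matches the loan outcome 'hergevunub', not the inherited 'feryevunup' — it skipped the early Selurar changes, so it was borrowed from Anvatic.

borrowed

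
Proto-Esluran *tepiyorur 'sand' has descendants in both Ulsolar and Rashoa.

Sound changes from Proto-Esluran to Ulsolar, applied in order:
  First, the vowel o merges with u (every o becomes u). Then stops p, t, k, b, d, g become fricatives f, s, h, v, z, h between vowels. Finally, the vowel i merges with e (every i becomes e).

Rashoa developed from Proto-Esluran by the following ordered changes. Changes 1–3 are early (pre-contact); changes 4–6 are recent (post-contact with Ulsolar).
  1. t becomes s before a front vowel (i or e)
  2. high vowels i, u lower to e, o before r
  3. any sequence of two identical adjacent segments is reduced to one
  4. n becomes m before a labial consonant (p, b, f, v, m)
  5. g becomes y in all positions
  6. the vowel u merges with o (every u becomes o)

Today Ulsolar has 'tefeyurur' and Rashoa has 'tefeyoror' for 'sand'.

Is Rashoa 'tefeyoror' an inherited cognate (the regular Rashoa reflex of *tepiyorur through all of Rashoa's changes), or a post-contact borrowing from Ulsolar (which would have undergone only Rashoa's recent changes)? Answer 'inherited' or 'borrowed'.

If inherited, *tepiyorur would pass through all of Rashoa's changes:
Rashoa: start from *tepiyorur.
  rule 1 (palatalisation): tepiyorur → sepiyorur
  rule 2 (pre-rhotic lowering): sepiyorur → sepiyoror
  rule 3: no change — sepiyoror
  rule 4: no change — sepiyoror
  rule 5: no change — sepiyoror
  rule 6: no change — sepiyoror
  ⇒ Rashoa sepiyoror
If borrowed from Ulsolar 'tefeyurur' after the early changes, it would undergo only the recent ones:
  rule 4 (nasal place assimilation): no change (tefeyurur)
  rule 5 (unconditioned shift): no change (tefeyurur)
  rule 6 (vowel merger): tefeyurur → tefeyoror
  ⇒ as a loan: tefeyoror
Rashoa 'tefeyoror' matches the loan outcome 'tefeyoror', not the inherited 'sepiyoror' — it skipped the early Rashoa changes, so it was borrowed from Ulsolar.

borrowed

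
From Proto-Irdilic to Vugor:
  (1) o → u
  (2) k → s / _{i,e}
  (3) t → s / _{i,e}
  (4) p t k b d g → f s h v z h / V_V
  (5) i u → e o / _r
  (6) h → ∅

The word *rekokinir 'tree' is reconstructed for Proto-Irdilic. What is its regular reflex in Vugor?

Vugor: *rekokinir
  rekokinir → rekukinir   [vowel merger]
  rekukinir → rekusinir   [palatalisation]
  rekusinir (rule 3 does not apply)
  rekusinir → rehusinir   [intervocalic lenition]
  rehusinir → rehusiner   [pre-rhotic lowering]
  rehusiner → reusiner   [h-loss]
  giving Vugor reusiner.

reusiner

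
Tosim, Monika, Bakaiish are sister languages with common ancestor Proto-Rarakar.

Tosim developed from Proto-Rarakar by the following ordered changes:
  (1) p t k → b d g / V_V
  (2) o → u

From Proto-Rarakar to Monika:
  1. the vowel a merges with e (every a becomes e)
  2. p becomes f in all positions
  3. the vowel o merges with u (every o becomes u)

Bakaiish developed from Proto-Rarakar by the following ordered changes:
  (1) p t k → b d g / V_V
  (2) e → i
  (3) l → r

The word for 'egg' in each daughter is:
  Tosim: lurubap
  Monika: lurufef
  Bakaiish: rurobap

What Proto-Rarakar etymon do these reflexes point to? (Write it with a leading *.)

Position 6: Tosim has a, Monika has e, Bakaiish has a. Tosim preserves a here (none of its changes turn any other segment into a), so the proto-segment is *a.
Position 1: Tosim has l, Monika has l, Bakaiish has r. Tosim preserves l here (none of its changes turn any other segment into l), so the proto-segment is *l.
Position 7: Tosim has p, Monika has f, Bakaiish has p. Tosim preserves p here (none of its changes turn any other segment into p), so the proto-segment is *p.
This points to *luropap. Verify forward in each daughter:
Tosim: *luropap
  luropap → lurobap   [intervocalic voicing]
  lurobap → lurubap   [vowel merger]
  giving Tosim lurubap.
Monika: start from *luropap.
  rule 1 (vowel merger): luropap → luropep
  rule 2 (unconditioned shift): luropep → lurofef
  rule 3 (vowel merger): lurofef → lurufef
  ⇒ Monika lurufef
Bakaiish: *luropap
  luropap → lurobap   [intervocalic voicing]
  lurobap (rule 2 does not apply)
  lurobap → rurobap   [unconditioned shift]
  giving Bakaiish rurobap.
No other proto-form is consistent with every reflex, so the reconstruction is *luropap.

*luropap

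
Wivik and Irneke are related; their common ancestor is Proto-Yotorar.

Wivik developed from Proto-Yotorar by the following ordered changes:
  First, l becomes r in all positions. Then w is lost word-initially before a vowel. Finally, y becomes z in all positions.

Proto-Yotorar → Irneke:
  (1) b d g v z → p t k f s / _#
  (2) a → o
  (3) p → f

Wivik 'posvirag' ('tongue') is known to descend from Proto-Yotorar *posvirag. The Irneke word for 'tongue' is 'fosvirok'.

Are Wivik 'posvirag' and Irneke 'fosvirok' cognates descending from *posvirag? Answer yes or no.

Derive the expected Irneke reflex of *posvirag:
Irneke: *posvirag > posvirak > posvirok > fosvirok  (by final devoicing, vowel merger, unconditioned shift)
Irneke 'fosvirok' matches the regular reflex exactly, so the pair is cognate.

yes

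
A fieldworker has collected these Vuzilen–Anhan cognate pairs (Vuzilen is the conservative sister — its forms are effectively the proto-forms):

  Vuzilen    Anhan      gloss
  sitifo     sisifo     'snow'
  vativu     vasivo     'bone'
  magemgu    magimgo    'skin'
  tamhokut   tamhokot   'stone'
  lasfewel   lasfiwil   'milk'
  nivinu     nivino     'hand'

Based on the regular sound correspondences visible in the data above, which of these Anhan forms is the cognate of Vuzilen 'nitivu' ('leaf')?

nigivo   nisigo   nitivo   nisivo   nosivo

nisivo

sitifo ~ sisifo, vativu ~ vasivo — Vuzilen t corresponds to Anhan s between vowels (before a front vowel).
vativu ~ vasivo, magemgu ~ magimgo — Vuzilen u corresponds to Anhan o word-finally.
Applying these to Vuzilen 'nitivu':
  nitivu → nisivu   (t→s between vowels (before a front vowel))
  nisivu → nisivo   (u→o word-finally)
So the Anhan cognate is 'nisivo'.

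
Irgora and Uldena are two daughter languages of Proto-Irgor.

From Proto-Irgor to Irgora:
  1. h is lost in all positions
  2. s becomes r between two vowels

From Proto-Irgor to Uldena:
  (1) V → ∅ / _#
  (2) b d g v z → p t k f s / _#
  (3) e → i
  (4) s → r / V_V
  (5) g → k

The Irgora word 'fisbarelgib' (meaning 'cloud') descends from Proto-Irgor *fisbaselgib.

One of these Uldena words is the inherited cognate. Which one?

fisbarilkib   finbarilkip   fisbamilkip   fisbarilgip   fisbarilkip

Uldena: *fisbaselgib > fisbaselgip > fisbasilgip > fisbarilgip > fisbarilkip  (by final devoicing, vowel merger, rhotacism, unconditioned shift)
Among the options, 'fisbarilkip' alone shows every Uldena change applied in order.

fisbarilkip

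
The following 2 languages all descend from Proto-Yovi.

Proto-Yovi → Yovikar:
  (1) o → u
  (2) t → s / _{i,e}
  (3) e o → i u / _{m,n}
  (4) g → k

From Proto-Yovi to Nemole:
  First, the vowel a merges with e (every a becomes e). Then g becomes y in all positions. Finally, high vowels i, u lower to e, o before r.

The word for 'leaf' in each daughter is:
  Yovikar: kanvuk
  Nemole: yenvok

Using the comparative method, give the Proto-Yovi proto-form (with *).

*ganvok

Position 5: Yovikar has u, Nemole has o. Taking the neighbouring segments as reconstructed: Yovikar u could go back to *o or *u; Nemole o can only go back to *o — the one source consistent with every daughter is *o.
Position 1: Yovikar has k, Nemole has y. Taking the neighbouring segments as reconstructed: Yovikar k could go back to *k or *g; Nemole y could go back to *g or *y — the one source consistent with every daughter is *g.
This points to *ganvok. Verify forward in each daughter:
Yovikar: *ganvok > ganvuk > kanvuk  (by vowel merger, unconditioned shift)
Nemole: *ganvok
  ganvok → genvok   [vowel merger]
  genvok → yenvok   [unconditioned shift]
  yenvok (rule 3 does not apply)
  giving Nemole yenvok.
*ganvok is the unique common source.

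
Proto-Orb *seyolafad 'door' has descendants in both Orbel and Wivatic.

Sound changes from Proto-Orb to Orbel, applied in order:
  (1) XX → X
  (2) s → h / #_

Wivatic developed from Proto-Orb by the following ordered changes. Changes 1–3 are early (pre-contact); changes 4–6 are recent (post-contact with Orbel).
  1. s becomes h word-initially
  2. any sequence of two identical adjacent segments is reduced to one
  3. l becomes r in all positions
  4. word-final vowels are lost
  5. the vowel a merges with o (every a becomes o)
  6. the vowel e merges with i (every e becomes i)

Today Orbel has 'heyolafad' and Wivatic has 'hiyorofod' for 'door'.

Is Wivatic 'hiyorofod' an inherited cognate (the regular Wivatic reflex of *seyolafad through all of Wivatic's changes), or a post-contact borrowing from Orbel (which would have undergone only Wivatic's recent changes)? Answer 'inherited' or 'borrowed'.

inherited

If inherited, *seyolafad would pass through all of Wivatic's changes:
Wivatic: *seyolafad > heyolafad > heyorafad > heyorofod > hiyorofod  (by debuccalisation, unconditioned shift, vowel merger, vowel merger)
If borrowed from Orbel 'heyolafad' after the early changes, it would undergo only the recent ones:
  rule 4 (apocope): no change (heyolafad)
  rule 5 (vowel merger): heyolafad → heyolofod
  rule 6 (vowel merger): heyolofod → hiyolofod
  ⇒ as a loan: hiyolofod
Wivatic 'hiyorofod' matches the inherited outcome exactly, so it is an inherited cognate, not a loan.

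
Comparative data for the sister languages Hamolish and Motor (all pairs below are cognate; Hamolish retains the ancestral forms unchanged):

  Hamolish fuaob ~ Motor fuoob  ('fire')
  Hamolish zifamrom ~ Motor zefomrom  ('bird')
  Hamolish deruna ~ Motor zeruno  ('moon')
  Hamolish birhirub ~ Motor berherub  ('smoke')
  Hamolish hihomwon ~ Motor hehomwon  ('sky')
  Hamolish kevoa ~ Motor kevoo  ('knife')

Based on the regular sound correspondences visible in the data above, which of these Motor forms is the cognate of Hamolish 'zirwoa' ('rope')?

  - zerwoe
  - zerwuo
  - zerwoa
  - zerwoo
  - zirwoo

zerwoo

birhirub ~ berherub — Hamolish i corresponds to Motor e after a consonant, before r.
kevoa ~ kevoo — Hamolish a corresponds to Motor o word-finally.
Applying these to Hamolish 'zirwoa':
  zirwoa → zerwoa   (i→e after a consonant, before r)
  zerwoa → zerwoo   (a→o word-finally)
So the Motor cognate is 'zerwoo'.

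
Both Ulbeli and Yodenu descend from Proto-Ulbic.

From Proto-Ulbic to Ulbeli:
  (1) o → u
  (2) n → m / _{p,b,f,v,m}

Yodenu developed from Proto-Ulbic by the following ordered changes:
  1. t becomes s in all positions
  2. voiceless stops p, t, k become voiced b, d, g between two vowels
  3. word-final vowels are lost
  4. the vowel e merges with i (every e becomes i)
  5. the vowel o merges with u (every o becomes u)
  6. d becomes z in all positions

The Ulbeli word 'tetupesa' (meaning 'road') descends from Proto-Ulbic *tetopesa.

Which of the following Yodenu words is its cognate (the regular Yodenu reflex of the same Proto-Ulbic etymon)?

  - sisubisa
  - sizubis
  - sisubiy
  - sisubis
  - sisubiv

Yodenu: *tetopesa
  tetopesa → sesopesa   [unconditioned shift]
  sesopesa → sesobesa   [intervocalic voicing]
  sesobesa → sesobes   [apocope]
  sesobes → sisobis   [vowel merger]
  sisobis → sisubis   [vowel merger]
  sisubis (rule 6 does not apply)
  giving Yodenu sisubis.

sisubis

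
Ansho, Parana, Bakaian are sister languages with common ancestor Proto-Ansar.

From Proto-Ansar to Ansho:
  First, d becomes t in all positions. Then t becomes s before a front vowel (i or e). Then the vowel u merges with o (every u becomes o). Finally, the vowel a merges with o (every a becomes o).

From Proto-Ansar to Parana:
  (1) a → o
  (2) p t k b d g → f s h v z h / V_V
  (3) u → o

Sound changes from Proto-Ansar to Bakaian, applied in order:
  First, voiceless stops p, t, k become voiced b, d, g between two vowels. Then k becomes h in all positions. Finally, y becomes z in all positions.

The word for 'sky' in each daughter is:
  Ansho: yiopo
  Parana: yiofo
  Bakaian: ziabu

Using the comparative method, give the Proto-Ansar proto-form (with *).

*yiapu

Position 4: Ansho has p, Parana has f, Bakaian has b. Ansho preserves p here (none of its changes turn any other segment into p), so the proto-segment is *p.
Position 3: Ansho has o, Parana has o, Bakaian has a. Bakaian preserves a here (none of its changes turn any other segment into a), so the proto-segment is *a.
This points to *yiapu. Verify forward in each daughter:
Ansho: start from *yiapu.
  rule 1: no change — yiapu
  rule 2: no change — yiapu
  rule 3 (vowel merger): yiapu → yiapo
  rule 4 (vowel merger): yiapo → yiopo
  ⇒ Ansho yiopo
Parana: start from *yiapu.
  rule 1 (vowel merger): yiapu → yiopu
  rule 2 (intervocalic lenition): yiopu → yiofu
  rule 3 (vowel merger): yiofu → yiofo
  ⇒ Parana yiofo
Bakaian: start from *yiapu.
  rule 1 (intervocalic voicing): yiapu → yiabu
  rule 2: no change — yiabu
  rule 3 (unconditioned shift): yiabu → ziabu
  ⇒ Bakaian ziabu
No other proto-form is consistent with every reflex, so the reconstruction is *yiapu.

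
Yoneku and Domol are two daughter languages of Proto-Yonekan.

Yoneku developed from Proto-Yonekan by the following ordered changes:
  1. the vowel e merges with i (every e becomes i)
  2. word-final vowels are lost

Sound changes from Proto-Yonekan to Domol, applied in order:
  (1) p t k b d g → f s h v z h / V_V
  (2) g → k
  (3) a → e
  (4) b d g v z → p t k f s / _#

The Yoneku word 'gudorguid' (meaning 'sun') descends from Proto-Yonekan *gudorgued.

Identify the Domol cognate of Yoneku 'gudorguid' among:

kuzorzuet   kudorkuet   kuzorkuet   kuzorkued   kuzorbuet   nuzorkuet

Domol: start from *gudorgued.
  rule 1 (intervocalic lenition): gudorgued → guzorgued
  rule 2 (unconditioned shift): guzorgued → kuzorkued
  rule 3: no change — kuzorkued
  rule 4 (final devoicing): kuzorkued → kuzorkuet
  ⇒ Domol kuzorkuet
Only 'kuzorkuet' matches the regular Domol development of *gudorgued.

kuzorkuet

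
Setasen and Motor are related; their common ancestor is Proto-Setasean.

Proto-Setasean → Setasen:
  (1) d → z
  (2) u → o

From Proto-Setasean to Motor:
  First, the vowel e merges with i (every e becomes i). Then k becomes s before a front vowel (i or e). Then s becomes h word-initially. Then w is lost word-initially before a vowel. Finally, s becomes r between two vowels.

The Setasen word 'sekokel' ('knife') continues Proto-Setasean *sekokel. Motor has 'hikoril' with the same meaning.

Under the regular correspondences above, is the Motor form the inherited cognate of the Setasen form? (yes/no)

Derive the expected Motor reflex of *sekokel:
Motor: *sekokel
  sekokel → sikokil   [vowel merger]
  sikokil → sikosil   [palatalisation]
  sikosil → hikosil   [debuccalisation]
  hikosil (rule 4 does not apply)
  hikosil → hikoril   [rhotacism]
  giving Motor hikoril.
Motor 'hikoril' matches the regular reflex exactly, so the pair is cognate.

yes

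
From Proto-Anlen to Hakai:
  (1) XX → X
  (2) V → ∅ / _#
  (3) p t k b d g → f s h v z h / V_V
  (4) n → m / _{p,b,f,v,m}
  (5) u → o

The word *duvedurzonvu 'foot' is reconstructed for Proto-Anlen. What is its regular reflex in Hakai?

dovezorzomv

Hakai: start from *duvedurzonvu.
  rule 1: no change — duvedurzonvu
  rule 2 (apocope): duvedurzonvu → duvedurzonv
  rule 3 (intervocalic lenition): duvedurzonv → duvezurzonv
  rule 4 (nasal place assimilation): duvezurzonv → duvezurzomv
  rule 5 (vowel merger): duvezurzomv → dovezorzomv
  ⇒ Hakai dovezorzomv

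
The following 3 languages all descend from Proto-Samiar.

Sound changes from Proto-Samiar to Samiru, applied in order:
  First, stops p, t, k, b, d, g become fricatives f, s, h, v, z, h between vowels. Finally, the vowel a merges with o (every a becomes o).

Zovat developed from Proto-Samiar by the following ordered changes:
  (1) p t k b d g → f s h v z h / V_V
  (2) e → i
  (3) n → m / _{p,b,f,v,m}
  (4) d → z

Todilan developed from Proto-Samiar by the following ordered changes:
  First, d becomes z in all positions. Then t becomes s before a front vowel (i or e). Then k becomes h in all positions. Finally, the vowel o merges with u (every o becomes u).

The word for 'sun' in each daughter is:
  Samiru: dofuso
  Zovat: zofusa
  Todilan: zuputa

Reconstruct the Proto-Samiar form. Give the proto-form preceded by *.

Position 3: Samiru has f, Zovat has f, Todilan has p. Todilan preserves p here (none of its changes turn any other segment into p), so the proto-segment is *p.
Position 1: Samiru has d, Zovat has z, Todilan has z. Samiru preserves d here (none of its changes turn any other segment into d), so the proto-segment is *d.
Position 5: Samiru has s, Zovat has s, Todilan has t. Todilan preserves t here (none of its changes turn any other segment into t), so the proto-segment is *t.
Verify the candidate proto-form against each daughter:
Samiru: start from *doputa.
  rule 1 (intervocalic lenition): doputa → dofusa
  rule 2 (vowel merger): dofusa → dofuso
  ⇒ Samiru dofuso
Zovat: *doputa
  doputa → dofusa   [intervocalic lenition]
  dofusa (rule 2 does not apply)
  dofusa (rule 3 does not apply)
  dofusa → zofusa   [unconditioned shift]
  giving Zovat zofusa.
Todilan: *doputa > zoputa > zuputa  (by unconditioned shift, vowel merger)
*doputa is the unique common source.

*doputa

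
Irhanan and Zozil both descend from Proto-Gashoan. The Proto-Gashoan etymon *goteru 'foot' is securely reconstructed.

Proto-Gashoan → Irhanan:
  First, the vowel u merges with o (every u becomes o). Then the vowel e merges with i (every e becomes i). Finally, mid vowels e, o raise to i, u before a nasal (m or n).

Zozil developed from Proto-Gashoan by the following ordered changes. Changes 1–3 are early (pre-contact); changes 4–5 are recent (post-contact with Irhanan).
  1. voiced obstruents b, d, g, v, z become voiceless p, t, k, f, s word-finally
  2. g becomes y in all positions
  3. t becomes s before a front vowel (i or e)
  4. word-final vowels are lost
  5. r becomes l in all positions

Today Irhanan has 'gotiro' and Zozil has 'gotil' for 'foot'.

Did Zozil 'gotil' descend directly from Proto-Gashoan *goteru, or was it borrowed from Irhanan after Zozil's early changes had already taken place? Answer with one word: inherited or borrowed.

If inherited, *goteru would pass through all of Zozil's changes:
Zozil: *goteru > yoteru > yoseru > yoser > yosel  (by unconditioned shift, palatalisation, apocope, unconditioned shift)
If borrowed from Irhanan 'gotiro' after the early changes, it would undergo only the recent ones:
  rule 4 (apocope): gotiro → gotir
  rule 5 (unconditioned shift): gotir → gotil
  ⇒ as a loan: gotil
Zozil 'gotil' matches the loan outcome 'gotil', not the inherited 'yosel' — it skipped the early Zozil changes, so it was borrowed from Irhanan.

borrowed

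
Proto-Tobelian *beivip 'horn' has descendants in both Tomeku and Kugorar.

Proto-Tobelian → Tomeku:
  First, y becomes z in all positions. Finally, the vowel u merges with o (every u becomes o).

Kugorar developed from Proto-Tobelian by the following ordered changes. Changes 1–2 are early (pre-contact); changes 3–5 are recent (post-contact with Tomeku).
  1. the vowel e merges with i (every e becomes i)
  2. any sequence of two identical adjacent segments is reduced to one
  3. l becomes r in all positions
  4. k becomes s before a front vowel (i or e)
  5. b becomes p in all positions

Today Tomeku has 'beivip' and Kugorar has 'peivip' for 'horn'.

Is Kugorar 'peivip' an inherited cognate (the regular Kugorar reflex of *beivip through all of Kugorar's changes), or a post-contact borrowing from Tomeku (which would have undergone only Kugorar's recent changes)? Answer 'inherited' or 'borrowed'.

borrowed

If inherited, *beivip would pass through all of Kugorar's changes:
Kugorar: *beivip > biivip > bivip > pivip  (by vowel merger, degemination, unconditioned shift)
If borrowed from Tomeku 'beivip' after the early changes, it would undergo only the recent ones:
  rule 3 (unconditioned shift): no change (beivip)
  rule 4 (palatalisation): no change (beivip)
  rule 5 (unconditioned shift): beivip → peivip
  ⇒ as a loan: peivip
Kugorar 'peivip' matches the loan outcome 'peivip', not the inherited 'pivip' — it skipped the early Kugorar changes, so it was borrowed from Tomeku.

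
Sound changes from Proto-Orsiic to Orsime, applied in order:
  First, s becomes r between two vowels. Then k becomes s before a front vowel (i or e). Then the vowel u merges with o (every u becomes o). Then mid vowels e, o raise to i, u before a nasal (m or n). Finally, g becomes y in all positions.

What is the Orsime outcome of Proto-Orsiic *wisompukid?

Orsime: *wisompukid
  wisompukid → wirompukid   [rhotacism]
  wirompukid → wirompusid   [palatalisation]
  wirompusid → wiromposid   [vowel merger]
  wiromposid → wirumposid   [pre-nasal raising]
  wirumposid (rule 5 does not apply)
  giving Orsime wirumposid.

wirumposid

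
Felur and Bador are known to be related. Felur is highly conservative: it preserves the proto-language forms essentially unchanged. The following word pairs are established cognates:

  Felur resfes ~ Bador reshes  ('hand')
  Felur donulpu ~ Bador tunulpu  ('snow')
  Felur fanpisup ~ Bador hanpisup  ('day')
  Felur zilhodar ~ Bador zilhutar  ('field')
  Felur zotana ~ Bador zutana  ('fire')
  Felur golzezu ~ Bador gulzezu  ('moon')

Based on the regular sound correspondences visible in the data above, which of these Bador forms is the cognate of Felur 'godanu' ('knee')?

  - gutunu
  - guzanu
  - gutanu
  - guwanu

gutanu

zilhodar ~ zilhutar, zotana ~ zutana — Felur o corresponds to Bador u after a consonant, before a consonant other than r, m, n, p, b, f, v.
zilhodar ~ zilhutar — Felur d corresponds to Bador t between vowels (before a back vowel).
Applying these to Felur 'godanu':
  godanu → gudanu   (o→u after a consonant, before a consonant other than r, m, n, p, b, f, v)
  gudanu → gutanu   (d→t between vowels (before a back vowel))
So the Bador cognate is 'gutanu'.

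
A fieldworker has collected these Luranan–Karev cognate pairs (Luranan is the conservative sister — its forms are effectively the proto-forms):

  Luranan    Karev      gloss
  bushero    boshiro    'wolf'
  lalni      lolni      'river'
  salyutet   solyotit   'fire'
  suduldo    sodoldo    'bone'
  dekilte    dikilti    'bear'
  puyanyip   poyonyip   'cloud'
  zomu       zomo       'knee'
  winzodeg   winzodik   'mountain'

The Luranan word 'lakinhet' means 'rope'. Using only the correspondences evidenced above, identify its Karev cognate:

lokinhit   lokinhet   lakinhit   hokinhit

lalni ~ lolni, salyutet ~ solyotit — Luranan a corresponds to Karev o after a consonant, before a consonant other than r, m, n, p, b, f, v.
salyutet ~ solyotit, dekilte ~ dikilti — Luranan e corresponds to Karev i after a consonant, before a consonant other than r, m, n, p, b, f, v.
Applying these to Luranan 'lakinhet':
  lakinhet → lokinhet   (a→o after a consonant, before a consonant other than r, m, n, p, b, f, v)
  lokinhet → lokinhit   (e→i after a consonant, before a consonant other than r, m, n, p, b, f, v)
So the Karev cognate is 'lokinhit'.

lokinhit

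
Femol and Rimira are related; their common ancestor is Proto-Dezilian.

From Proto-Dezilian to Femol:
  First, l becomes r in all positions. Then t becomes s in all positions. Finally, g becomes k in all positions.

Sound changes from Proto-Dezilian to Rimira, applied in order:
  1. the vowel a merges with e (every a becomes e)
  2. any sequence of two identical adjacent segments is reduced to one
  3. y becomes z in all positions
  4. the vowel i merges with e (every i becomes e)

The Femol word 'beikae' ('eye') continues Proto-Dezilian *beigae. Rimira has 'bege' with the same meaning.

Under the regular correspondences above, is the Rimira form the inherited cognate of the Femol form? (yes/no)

no

Derive the expected Rimira reflex of *beigae:
Rimira: *beigae
  beigae → beigee   [vowel merger]
  beigee → beige   [degemination]
  beige (rule 3 does not apply)
  beige → beege   [vowel merger]
  giving Rimira beege.
The regular Rimira reflex would be 'beege', but the attested form is 'bege'. The correspondence is irregular, so they are not cognates (the Rimira form has a different source).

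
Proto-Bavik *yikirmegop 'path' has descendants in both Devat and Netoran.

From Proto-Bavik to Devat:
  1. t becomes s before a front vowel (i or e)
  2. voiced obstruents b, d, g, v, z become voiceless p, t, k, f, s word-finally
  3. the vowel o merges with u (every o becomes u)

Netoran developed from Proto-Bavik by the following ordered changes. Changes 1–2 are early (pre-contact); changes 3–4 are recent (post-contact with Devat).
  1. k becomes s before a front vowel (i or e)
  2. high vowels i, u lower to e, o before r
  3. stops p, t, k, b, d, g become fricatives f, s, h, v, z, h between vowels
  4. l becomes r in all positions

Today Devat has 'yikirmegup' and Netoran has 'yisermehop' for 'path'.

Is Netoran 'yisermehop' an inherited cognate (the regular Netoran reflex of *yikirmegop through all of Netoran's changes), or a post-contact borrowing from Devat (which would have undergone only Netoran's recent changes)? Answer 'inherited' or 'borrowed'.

If inherited, *yikirmegop would pass through all of Netoran's changes:
Netoran: *yikirmegop > yisirmegop > yisermegop > yisermehop  (by palatalisation, pre-rhotic lowering, intervocalic lenition)
If borrowed from Devat 'yikirmegup' after the early changes, it would undergo only the recent ones:
  rule 3 (intervocalic lenition): yikirmegup → yihirmehup
  rule 4 (unconditioned shift): no change (yihirmehup)
  ⇒ as a loan: yihirmehup
Netoran 'yisermehop' matches the inherited outcome exactly, so it is an inherited cognate, not a loan.

inherited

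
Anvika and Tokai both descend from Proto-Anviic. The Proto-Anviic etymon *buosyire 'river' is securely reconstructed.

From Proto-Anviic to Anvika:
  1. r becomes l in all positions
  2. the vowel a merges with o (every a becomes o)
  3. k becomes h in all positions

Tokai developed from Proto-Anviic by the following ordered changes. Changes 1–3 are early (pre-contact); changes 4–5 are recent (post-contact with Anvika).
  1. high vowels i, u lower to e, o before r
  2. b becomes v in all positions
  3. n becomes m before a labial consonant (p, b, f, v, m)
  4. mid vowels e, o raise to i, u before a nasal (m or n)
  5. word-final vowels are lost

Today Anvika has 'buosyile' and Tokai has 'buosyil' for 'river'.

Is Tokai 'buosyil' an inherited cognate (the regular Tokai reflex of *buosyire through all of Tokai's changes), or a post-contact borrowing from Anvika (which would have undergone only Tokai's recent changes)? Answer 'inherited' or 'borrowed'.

If inherited, *buosyire would pass through all of Tokai's changes:
Tokai: *buosyire > buosyere > vuosyere > vuosyer  (by pre-rhotic lowering, unconditioned shift, apocope)
If borrowed from Anvika 'buosyile' after the early changes, it would undergo only the recent ones:
  rule 4 (pre-nasal raising): no change (buosyile)
  rule 5 (apocope): buosyile → buosyil
  ⇒ as a loan: buosyil
Tokai 'buosyil' matches the loan outcome 'buosyil', not the inherited 'vuosyer' — it skipped the early Tokai changes, so it was borrowed from Anvika.

borrowed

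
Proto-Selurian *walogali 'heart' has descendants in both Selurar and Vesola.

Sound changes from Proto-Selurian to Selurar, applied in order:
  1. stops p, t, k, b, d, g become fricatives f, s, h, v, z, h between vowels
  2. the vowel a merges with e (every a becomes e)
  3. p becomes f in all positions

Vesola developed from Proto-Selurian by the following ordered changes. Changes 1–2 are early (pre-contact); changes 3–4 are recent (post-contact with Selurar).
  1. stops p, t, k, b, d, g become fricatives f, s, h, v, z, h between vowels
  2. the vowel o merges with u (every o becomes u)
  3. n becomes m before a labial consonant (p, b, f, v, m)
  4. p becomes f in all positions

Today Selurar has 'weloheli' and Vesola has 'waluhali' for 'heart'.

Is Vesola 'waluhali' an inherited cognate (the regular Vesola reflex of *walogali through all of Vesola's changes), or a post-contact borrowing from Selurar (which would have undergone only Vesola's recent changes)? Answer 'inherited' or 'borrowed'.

inherited

If inherited, *walogali would pass through all of Vesola's changes:
Vesola: *walogali > walohali > waluhali  (by intervocalic lenition, vowel merger)
If borrowed from Selurar 'weloheli' after the early changes, it would undergo only the recent ones:
  rule 3 (nasal place assimilation): no change (weloheli)
  rule 4 (unconditioned shift): no change (weloheli)
  ⇒ as a loan: weloheli
Vesola 'waluhali' matches the inherited outcome exactly, so it is an inherited cognate, not a loan.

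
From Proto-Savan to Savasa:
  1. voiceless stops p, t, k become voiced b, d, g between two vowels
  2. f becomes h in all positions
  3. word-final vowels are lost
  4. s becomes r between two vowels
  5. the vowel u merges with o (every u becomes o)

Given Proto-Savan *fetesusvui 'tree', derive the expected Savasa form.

hederosvo

Savasa: *fetesusvui > fedesusvui > hedesusvui > hedesusvu > hederusvu > hederosvo  (by intervocalic voicing, unconditioned shift, apocope, rhotacism, vowel merger)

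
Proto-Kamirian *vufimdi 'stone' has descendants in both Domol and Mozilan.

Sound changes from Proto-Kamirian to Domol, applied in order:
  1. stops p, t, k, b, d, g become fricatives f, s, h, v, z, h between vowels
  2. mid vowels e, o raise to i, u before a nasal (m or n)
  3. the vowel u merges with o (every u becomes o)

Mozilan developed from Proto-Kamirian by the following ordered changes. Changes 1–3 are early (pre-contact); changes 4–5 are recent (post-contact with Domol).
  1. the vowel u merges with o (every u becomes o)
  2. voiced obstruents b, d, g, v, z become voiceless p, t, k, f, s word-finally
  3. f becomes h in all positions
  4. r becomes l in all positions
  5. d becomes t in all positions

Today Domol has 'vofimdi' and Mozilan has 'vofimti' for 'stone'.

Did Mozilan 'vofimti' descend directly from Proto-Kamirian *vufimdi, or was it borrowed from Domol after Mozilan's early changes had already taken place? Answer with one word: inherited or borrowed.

If inherited, *vufimdi would pass through all of Mozilan's changes:
Mozilan: *vufimdi > vofimdi > vohimdi > vohimti  (by vowel merger, unconditioned shift, unconditioned shift)
If borrowed from Domol 'vofimdi' after the early changes, it would undergo only the recent ones:
  rule 4 (unconditioned shift): no change (vofimdi)
  rule 5 (unconditioned shift): vofimdi → vofimti
  ⇒ as a loan: vofimti
Mozilan 'vofimti' matches the loan outcome 'vofimti', not the inherited 'vohimti' — it skipped the early Mozilan changes, so it was borrowed from Domol.

borrowed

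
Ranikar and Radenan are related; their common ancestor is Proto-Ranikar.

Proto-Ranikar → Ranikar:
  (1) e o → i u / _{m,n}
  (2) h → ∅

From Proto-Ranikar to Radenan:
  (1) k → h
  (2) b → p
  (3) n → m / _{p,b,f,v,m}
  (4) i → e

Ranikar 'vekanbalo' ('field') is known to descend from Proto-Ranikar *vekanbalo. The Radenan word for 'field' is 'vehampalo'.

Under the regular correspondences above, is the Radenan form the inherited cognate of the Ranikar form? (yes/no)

Derive the expected Radenan reflex of *vekanbalo:
Radenan: start from *vekanbalo.
  rule 1 (unconditioned shift): vekanbalo → vehanbalo
  rule 2 (unconditioned shift): vehanbalo → vehanpalo
  rule 3 (nasal place assimilation): vehanpalo → vehampalo
  rule 4: no change — vehampalo
  ⇒ Radenan vehampalo
Radenan 'vehampalo' matches the regular reflex exactly, so the pair is cognate.

yes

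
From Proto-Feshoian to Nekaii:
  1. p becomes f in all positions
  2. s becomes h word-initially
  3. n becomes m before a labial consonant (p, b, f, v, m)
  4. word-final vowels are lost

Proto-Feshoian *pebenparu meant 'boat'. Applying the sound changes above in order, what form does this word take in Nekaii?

Nekaii: start from *pebenparu.
  rule 1 (unconditioned shift): pebenparu → febenfaru
  rule 2: no change — febenfaru
  rule 3 (nasal place assimilation): febenfaru → febemfaru
  rule 4 (apocope): febemfaru → febemfar
  ⇒ Nekaii febemfar

febemfar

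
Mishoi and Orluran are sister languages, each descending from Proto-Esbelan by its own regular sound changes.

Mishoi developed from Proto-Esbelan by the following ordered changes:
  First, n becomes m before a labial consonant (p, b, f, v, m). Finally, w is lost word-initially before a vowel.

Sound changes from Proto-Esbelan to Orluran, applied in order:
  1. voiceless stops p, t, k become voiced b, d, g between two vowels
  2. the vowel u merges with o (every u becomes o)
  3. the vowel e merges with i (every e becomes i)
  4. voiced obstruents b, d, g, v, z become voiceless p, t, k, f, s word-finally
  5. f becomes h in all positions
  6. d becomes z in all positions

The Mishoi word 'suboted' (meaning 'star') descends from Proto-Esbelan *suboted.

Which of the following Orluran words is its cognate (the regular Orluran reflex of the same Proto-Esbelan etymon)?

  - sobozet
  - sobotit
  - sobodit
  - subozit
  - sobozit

Orluran: *suboted > suboded > soboded > sobodid > sobodit > sobozit  (by intervocalic voicing, vowel merger, vowel merger, final devoicing, unconditioned shift)
Only 'sobozit' matches the regular Orluran development of *suboted.

sobozit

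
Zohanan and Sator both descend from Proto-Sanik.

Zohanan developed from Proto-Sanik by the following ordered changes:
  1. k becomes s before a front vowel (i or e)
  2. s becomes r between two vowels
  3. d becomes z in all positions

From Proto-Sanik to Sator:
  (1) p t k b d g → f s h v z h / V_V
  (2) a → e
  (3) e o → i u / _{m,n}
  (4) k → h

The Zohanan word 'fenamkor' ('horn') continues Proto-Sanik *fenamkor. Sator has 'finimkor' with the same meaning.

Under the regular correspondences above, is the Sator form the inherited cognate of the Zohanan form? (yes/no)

Derive the expected Sator reflex of *fenamkor:
Sator: *fenamkor
  fenamkor (rule 1 does not apply)
  fenamkor → fenemkor   [vowel merger]
  fenemkor → finimkor   [pre-nasal raising]
  finimkor → finimhor   [unconditioned shift]
  giving Sator finimhor.
The regular Sator reflex would be 'finimhor', but the attested form is 'finimkor'. The correspondence is irregular, so they are not cognates (the Sator form has a different source).

no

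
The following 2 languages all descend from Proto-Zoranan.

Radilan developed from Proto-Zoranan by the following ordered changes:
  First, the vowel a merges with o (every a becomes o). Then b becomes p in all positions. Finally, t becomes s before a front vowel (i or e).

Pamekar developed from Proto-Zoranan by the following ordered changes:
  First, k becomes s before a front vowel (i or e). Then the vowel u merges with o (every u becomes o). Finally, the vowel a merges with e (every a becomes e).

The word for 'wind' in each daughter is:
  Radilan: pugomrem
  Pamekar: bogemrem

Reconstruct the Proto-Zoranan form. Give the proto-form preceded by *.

*bugamrem

Position 1: Radilan has p, Pamekar has b. Pamekar preserves b here (none of its changes turn any other segment into b), so the proto-segment is *b.
Position 4: Radilan has o, Pamekar has e. Taking the neighbouring segments as reconstructed: Radilan o could go back to *a or *o; Pamekar e could go back to *a or *e — the one source consistent with every daughter is *a.
Position 2: Radilan has u, Pamekar has o. Radilan preserves u here (none of its changes turn any other segment into u), so the proto-segment is *u.
Verify the candidate proto-form against each daughter:
Radilan: *bugamrem
  bugamrem → bugomrem   [vowel merger]
  bugomrem → pugomrem   [unconditioned shift]
  pugomrem (rule 3 does not apply)
  giving Radilan pugomrem.
Pamekar: *bugamrem
  bugamrem (rule 1 does not apply)
  bugamrem → bogamrem   [vowel merger]
  bogamrem → bogemrem   [vowel merger]
  giving Pamekar bogemrem.
Only *bugamrem yields all of Radilan pugomrem, Pamekar bogemrem.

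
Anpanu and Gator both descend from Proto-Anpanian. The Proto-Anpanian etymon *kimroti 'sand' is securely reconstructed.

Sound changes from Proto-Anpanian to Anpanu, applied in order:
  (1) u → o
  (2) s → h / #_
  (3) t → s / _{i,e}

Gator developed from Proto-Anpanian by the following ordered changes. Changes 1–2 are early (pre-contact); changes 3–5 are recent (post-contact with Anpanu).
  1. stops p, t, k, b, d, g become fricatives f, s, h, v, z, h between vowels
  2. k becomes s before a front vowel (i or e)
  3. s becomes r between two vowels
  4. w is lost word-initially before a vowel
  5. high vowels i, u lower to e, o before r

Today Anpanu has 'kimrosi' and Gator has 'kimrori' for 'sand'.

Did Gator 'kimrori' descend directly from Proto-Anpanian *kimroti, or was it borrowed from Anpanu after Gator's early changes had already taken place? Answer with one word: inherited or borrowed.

If inherited, *kimroti would pass through all of Gator's changes:
Gator: start from *kimroti.
  rule 1 (intervocalic lenition): kimroti → kimrosi
  rule 2 (palatalisation): kimrosi → simrosi
  rule 3 (rhotacism): simrosi → simrori
  rule 4: no change — simrori
  rule 5: no change — simrori
  ⇒ Gator simrori
If borrowed from Anpanu 'kimrosi' after the early changes, it would undergo only the recent ones:
  rule 3 (rhotacism): kimrosi → kimrori
  rule 4 (glide loss): no change (kimrori)
  rule 5 (pre-rhotic lowering): no change (kimrori)
  ⇒ as a loan: kimrori
Gator 'kimrori' matches the loan outcome 'kimrori', not the inherited 'simrori' — it skipped the early Gator changes, so it was borrowed from Anpanu.

borrowed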